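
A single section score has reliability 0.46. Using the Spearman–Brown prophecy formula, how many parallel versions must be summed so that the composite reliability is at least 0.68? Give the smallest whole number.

k ≥ ρ*(1−ρ₁)/(ρ₁(1−ρ*)) = 0.68·0.54 / (0.46·0.32) = 2.495.
Smallest integer k = 3.

3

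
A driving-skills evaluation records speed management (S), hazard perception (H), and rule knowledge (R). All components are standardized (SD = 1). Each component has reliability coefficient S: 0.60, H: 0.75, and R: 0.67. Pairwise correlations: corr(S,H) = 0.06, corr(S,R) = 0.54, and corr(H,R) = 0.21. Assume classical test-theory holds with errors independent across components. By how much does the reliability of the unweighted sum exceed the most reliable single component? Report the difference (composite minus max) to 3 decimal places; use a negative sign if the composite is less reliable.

0.038

Var(sum) = 3 + 1.62 = 4.62; true-score variance = 2.02 + 1.62 = 3.64; composite reliability = 0.7879.
Max component reliability = 0.7500.
Difference = 0.7879 − 0.7500 = 0.038.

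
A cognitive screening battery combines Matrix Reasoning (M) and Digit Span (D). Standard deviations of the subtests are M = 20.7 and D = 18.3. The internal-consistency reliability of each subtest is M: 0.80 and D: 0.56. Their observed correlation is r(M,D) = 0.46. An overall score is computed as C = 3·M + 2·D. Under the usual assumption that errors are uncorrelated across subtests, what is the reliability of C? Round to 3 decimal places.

Var(C) = 3²·20.7² + 2²·18.3² + 2·[6·20.7·18.3·0.46] = 5195.97 + 2091.03 = 7287.
Under uncorrelated errors the observed covariances equal the true-score covariances, so only the own-variance terms attenuate.
True-score variance = [3²·20.7²·0.80 + 2²·18.3²·0.56] + 2091.03 = 3835.28 + 2091.03 = 5926.31.
Reliability = 5926.31 / 7287 = 0.813.

0.813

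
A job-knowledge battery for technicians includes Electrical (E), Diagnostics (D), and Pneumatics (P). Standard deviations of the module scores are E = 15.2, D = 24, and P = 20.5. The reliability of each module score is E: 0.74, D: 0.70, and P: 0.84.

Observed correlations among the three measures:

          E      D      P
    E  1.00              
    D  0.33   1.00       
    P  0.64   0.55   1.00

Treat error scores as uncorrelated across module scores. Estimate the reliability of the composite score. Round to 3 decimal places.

Var(E+D+P) = 15.2² + 24² + 20.5² + 2·[15.2·24·0.33 + 15.2·20.5·0.64 + 24·20.5·0.55] = 1227.29 + 1180.82 = 2408.11.
Because errors are independent across components, Cov(Tᵢ,Tⱼ) = Cov(Xᵢ,Xⱼ); the off-diagonal part of the true-score variance is the same as above.
True-score variance = [15.2²·0.74 + 24²·0.70 + 20.5²·0.84] + 1180.82 = 927.18 + 1180.82 = 2108.
Reliability = 2108 / 2408.11 = 0.875.

0.875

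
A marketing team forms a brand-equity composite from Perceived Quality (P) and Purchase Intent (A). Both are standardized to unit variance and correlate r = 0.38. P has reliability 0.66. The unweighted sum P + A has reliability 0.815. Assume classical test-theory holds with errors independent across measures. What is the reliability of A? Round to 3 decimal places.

Var(P+A) = 2 + 2·0.38 = 2.760.
True-score variance = ρ_P + ρ_A + 2·0.38, so 0.815 = (0.66 + ρ_A + 0.76) / 2.760.
ρ_A = 0.815·2.760 − 0.66 − 0.76 = 0.829.

0.829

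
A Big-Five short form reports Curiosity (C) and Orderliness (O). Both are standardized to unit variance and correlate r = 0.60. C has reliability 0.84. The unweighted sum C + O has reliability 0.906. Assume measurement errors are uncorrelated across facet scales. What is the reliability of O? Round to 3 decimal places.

Var(C+O) = 2 + 2·0.60 = 3.200.
True-score variance = ρ_C + ρ_O + 2·0.60, so 0.906 = (0.84 + ρ_O + 1.20) / 3.200.
ρ_O = 0.906·3.200 − 0.84 − 1.20 = 0.859.

0.859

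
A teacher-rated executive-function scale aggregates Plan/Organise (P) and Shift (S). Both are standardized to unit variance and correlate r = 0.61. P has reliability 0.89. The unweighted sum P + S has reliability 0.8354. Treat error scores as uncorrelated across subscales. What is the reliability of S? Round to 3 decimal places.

Var(P+S) = 2 + 2·0.61 = 3.220.
True-score variance = ρ_P + ρ_S + 2·0.61, so 0.8354 = (0.89 + ρ_S + 1.22) / 3.220.
ρ_S = 0.8354·3.220 − 0.89 − 1.22 = 0.580.

0.580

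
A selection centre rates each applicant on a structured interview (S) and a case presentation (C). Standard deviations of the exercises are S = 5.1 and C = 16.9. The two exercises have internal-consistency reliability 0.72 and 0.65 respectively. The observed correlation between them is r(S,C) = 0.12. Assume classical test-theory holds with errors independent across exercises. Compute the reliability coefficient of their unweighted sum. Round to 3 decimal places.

0.677

Var(S+C) = 5.1² + 16.9² + 2·[5.1·16.9·0.12] = 311.62 + 20.6856 = 332.306.
Because errors are independent across components, Cov(Tᵢ,Tⱼ) = Cov(Xᵢ,Xⱼ); the off-diagonal part of the true-score variance is the same as above.
True-score variance = [5.1²·0.72 + 16.9²·0.65] + 20.6856 = 204.374 + 20.6856 = 225.059.
Reliability = 225.059 / 332.306 = 0.677.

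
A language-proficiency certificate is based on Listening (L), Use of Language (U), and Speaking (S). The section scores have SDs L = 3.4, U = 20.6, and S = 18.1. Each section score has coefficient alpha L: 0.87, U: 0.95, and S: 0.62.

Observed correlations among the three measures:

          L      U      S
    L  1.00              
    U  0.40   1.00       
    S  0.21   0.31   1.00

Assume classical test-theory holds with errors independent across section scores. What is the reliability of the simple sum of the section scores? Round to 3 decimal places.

Var(L+U+S) = 3.4² + 20.6² + 18.1² + 2·[3.4·20.6·0.40 + 3.4·18.1·0.21 + 20.6·18.1·0.31] = 763.53 + 313.052 = 1076.58.
With uncorrelated errors the cross-covariances are all true-score covariance, so they carry over unchanged; only the diagonal terms shrink to ρᵢσᵢ².
True-score variance = [3.4²·0.87 + 20.6²·0.95 + 18.1²·0.62] + 313.052 = 616.317 + 313.052 = 929.369.
Reliability = 929.369 / 1076.58 = 0.863.

0.863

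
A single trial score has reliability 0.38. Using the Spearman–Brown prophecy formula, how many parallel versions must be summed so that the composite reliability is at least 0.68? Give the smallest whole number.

k ≥ ρ*(1−ρ₁)/(ρ₁(1−ρ*)) = 0.68·0.62 / (0.38·0.32) = 3.467.
Smallest integer k = 4.

4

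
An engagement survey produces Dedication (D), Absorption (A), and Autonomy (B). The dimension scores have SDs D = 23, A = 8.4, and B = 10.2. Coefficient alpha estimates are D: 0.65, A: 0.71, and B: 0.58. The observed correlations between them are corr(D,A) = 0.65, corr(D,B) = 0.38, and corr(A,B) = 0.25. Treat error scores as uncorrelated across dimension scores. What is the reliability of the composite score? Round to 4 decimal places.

Var(D+A+B) = 23² + 8.4² + 10.2² + 2·[23·8.4·0.65 + 23·10.2·0.38 + 8.4·10.2·0.25] = 703.6 + 472.296 = 1175.9.
Because errors are independent across components, Cov(Tᵢ,Tⱼ) = Cov(Xᵢ,Xⱼ); the off-diagonal part of the true-score variance is the same as above.
True-score variance = [23²·0.65 + 8.4²·0.71 + 10.2²·0.58] + 472.296 = 454.291 + 472.296 = 926.587.
Reliability = 926.587 / 1175.9 = 0.7880.

0.7880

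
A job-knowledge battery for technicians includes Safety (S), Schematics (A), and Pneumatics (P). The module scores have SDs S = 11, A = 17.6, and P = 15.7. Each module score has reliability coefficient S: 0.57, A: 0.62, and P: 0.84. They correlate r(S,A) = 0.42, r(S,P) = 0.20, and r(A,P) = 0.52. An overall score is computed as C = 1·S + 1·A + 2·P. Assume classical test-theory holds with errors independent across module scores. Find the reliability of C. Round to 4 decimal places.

0.8571

Var(C) = 11² + 17.6² + 2²·15.7² + 2·[11·17.6·0.42 + 2·11·15.7·0.20 + 2·17.6·15.7·0.52] = 1416.72 + 875.53 = 2292.25.
Because errors are independent across components, Cov(Tᵢ,Tⱼ) = Cov(Xᵢ,Xⱼ); the off-diagonal part of the true-score variance is the same as above.
True-score variance = [11²·0.57 + 17.6²·0.62 + 2²·15.7²·0.84] + 875.53 = 1089.23 + 875.53 = 1964.76.
Reliability = 1964.76 / 2292.25 = 0.8571.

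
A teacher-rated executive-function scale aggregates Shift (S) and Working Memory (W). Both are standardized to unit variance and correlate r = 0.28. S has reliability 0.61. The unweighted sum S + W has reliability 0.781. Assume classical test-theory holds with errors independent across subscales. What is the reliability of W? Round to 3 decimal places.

Var(S+W) = 2 + 2·0.28 = 2.560.
True-score variance = ρ_S + ρ_W + 2·0.28, so 0.781 = (0.61 + ρ_W + 0.56) / 2.560.
ρ_W = 0.781·2.560 − 0.61 − 0.56 = 0.829.

0.829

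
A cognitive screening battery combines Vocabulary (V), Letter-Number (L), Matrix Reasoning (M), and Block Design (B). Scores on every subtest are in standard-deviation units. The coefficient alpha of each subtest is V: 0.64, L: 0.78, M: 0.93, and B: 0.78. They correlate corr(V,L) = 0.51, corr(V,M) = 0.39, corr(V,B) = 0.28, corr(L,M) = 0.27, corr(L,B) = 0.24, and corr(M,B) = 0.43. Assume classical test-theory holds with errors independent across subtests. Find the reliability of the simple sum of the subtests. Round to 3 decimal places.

0.894

Var(V+L+M+B) = 4 + 2·[0.51 + 0.39 + 0.28 + 0.27 + 0.24 + 0.43] = 4 + 4.24 = 8.24.
With uncorrelated errors the cross-covariances are all true-score covariance, so they carry over unchanged; only the diagonal terms shrink to ρᵢσᵢ².
True-score variance = [0.64 + 0.78 + 0.93 + 0.78] + 4.24 = 3.13 + 4.24 = 7.37.
Reliability = 7.37 / 8.24 = 0.894.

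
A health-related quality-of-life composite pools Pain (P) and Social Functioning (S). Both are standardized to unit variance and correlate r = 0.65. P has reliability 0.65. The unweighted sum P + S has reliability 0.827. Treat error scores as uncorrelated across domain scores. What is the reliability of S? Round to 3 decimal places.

0.779

Var(P+S) = 2 + 2·0.65 = 3.300.
True-score variance = ρ_P + ρ_S + 2·0.65, so 0.827 = (0.65 + ρ_S + 1.30) / 3.300.
ρ_S = 0.827·3.300 − 0.65 − 1.30 = 0.779.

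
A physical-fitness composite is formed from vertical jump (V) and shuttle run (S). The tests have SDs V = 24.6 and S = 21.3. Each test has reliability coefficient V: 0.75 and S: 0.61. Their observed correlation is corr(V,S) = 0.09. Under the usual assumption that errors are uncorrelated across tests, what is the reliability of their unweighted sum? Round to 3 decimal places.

Var(V+S) = 24.6² + 21.3² + 2·[24.6·21.3·0.09] = 1058.85 + 94.3164 = 1153.17.
With uncorrelated errors the cross-covariances are all true-score covariance, so they carry over unchanged; only the diagonal terms shrink to ρᵢσᵢ².
True-score variance = [24.6²·0.75 + 21.3²·0.61] + 94.3164 = 730.621 + 94.3164 = 824.937.
Reliability = 824.937 / 1153.17 = 0.715.

0.715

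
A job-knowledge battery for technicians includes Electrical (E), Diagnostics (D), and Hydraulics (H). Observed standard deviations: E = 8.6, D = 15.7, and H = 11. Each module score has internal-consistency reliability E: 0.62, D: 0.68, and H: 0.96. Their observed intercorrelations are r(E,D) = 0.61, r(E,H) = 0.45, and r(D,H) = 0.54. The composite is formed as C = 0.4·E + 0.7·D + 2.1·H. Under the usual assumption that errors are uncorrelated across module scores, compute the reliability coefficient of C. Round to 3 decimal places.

Var(C) = 0.4²·8.6² + 0.7²·15.7² + 2.1²·11² + 2·[0.28·8.6·15.7·0.61 + 0.84·8.6·11·0.45 + 1.47·15.7·11·0.54] = 666.224 + 391.819 = 1058.04.
Under uncorrelated errors the observed covariances equal the true-score covariances, so only the own-variance terms attenuate.
True-score variance = [0.4²·8.6²·0.62 + 0.7²·15.7²·0.68 + 2.1²·11²·0.96] + 391.819 = 601.733 + 391.819 = 993.552.
Reliability = 993.552 / 1058.04 = 0.939.

0.939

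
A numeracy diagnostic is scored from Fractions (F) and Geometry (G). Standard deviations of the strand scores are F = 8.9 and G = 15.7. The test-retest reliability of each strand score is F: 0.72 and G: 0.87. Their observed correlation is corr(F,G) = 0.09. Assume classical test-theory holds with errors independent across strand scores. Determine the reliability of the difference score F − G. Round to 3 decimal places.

Var(F−G) = 8.9² + 15.7² − 2·8.9·15.7·0.09 = 325.7 − 25.1514 = 300.549.
Under uncorrelated errors the observed covariances equal the true-score covariances, so only the own-variance terms attenuate.
True-score variance = [8.9²·0.72 + 15.7²·0.87] − 25.1514 = 271.477 − 25.1514 = 246.326.
Reliability = 246.326 / 300.549 = 0.820.

0.820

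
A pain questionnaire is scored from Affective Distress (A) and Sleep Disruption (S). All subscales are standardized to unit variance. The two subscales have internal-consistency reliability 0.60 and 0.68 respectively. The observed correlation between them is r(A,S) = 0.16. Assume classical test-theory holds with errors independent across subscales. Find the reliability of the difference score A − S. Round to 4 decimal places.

0.5714

Var(A−S) = 1 + 1 − 2·0.16 = 2 − 0.32 = 1.68.
Because errors are independent across components, Cov(Tᵢ,Tⱼ) = Cov(Xᵢ,Xⱼ); the off-diagonal part of the true-score variance is the same as above.
True-score variance = [0.60 + 0.68] − 0.32 = 1.28 − 0.32 = 0.96.
Reliability = 0.96 / 1.68 = 0.5714.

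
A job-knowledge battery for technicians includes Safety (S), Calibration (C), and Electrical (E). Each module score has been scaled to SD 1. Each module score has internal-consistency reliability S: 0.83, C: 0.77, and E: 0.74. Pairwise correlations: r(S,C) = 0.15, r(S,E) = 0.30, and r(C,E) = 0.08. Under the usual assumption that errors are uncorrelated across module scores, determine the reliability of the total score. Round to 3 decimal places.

Var(S+C+E) = 3 + 2·[0.15 + 0.30 + 0.08] = 3 + 1.06 = 4.06.
Because errors are independent across components, Cov(Tᵢ,Tⱼ) = Cov(Xᵢ,Xⱼ); the off-diagonal part of the true-score variance is the same as above.
True-score variance = [0.83 + 0.77 + 0.74] + 1.06 = 2.34 + 1.06 = 3.4.
Reliability = 3.4 / 4.06 = 0.837.

0.837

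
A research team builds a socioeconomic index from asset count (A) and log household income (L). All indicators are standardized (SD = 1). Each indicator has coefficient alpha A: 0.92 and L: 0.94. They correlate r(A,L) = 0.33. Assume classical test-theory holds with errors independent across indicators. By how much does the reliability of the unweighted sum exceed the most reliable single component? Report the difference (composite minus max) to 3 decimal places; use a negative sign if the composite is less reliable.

Var(sum) = 2 + 0.66 = 2.66; true-score variance = 1.86 + 0.66 = 2.52; composite reliability = 0.9474.
Max component reliability = 0.9400.
Difference = 0.9474 − 0.9400 = 0.007.

0.007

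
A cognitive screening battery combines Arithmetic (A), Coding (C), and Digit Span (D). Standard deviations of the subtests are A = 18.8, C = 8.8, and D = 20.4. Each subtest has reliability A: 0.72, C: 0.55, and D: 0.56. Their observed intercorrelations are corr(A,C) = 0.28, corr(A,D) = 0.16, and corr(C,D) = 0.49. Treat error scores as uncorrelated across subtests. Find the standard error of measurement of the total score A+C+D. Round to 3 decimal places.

17.802

Var(total) = 847.04 + 391.302 = 1238.34.
True-score variance = 530.118 + 391.302 = 921.421, so reliability = 0.7441.
Error variance = 1238.34 − 921.421 = 316.922; SEM = √316.922 = 17.802.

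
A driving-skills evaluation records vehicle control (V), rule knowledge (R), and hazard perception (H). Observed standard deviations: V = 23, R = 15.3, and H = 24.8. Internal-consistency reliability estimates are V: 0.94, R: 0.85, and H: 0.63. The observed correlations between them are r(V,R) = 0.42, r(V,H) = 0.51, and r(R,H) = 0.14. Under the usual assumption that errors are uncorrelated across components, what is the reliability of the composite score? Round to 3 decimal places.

Var(V+R+H) = 23² + 15.3² + 24.8² + 2·[23·15.3·0.42 + 23·24.8·0.51 + 15.3·24.8·0.14] = 1378.13 + 983.647 = 2361.78.
With uncorrelated errors the cross-covariances are all true-score covariance, so they carry over unchanged; only the diagonal terms shrink to ρᵢσᵢ².
True-score variance = [23²·0.94 + 15.3²·0.85 + 24.8²·0.63] + 983.647 = 1083.71 + 983.647 = 2067.36.
Reliability = 2067.36 / 2361.78 = 0.875.

0.875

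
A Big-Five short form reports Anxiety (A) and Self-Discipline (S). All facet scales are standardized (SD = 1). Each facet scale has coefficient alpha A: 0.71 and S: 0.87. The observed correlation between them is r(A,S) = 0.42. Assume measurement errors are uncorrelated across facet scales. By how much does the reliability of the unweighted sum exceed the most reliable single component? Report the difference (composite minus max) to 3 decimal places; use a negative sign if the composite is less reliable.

-0.018

Var(sum) = 2 + 0.84 = 2.84; true-score variance = 1.58 + 0.84 = 2.42; composite reliability = 0.8521.
Max component reliability = 0.8700.
Difference = 0.8521 − 0.8700 = -0.018.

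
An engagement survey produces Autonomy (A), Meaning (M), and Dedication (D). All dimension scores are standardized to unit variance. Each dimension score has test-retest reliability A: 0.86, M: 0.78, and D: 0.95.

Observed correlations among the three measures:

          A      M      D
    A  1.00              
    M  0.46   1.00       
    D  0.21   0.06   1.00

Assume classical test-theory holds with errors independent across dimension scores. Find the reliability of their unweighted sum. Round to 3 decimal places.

Var(A+M+D) = 3 + 2·[0.46 + 0.21 + 0.06] = 3 + 1.46 = 4.46.
Because errors are independent across components, Cov(Tᵢ,Tⱼ) = Cov(Xᵢ,Xⱼ); the off-diagonal part of the true-score variance is the same as above.
True-score variance = [0.86 + 0.78 + 0.95] + 1.46 = 2.59 + 1.46 = 4.05.
Reliability = 4.05 / 4.46 = 0.908.

0.908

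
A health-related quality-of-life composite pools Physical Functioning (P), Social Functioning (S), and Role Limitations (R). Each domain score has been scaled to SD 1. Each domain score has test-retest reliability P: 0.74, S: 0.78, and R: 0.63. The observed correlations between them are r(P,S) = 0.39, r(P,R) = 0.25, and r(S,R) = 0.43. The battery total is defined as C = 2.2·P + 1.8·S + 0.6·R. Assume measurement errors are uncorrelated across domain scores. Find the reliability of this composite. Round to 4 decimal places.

Var(C) = 2.2² + 1.8² + 0.6² + 2·[3.96·0.39 + 1.32·0.25 + 1.08·0.43] = 8.44 + 4.6776 = 13.1176.
Under uncorrelated errors the observed covariances equal the true-score covariances, so only the own-variance terms attenuate.
True-score variance = [2.2²·0.74 + 1.8²·0.78 + 0.6²·0.63] + 4.6776 = 6.3356 + 4.6776 = 11.0132.
Reliability = 11.0132 / 13.1176 = 0.8396.

0.8396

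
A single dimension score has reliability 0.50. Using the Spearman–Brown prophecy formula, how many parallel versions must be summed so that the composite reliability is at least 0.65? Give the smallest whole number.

2

k ≥ ρ*(1−ρ₁)/(ρ₁(1−ρ*)) = 0.65·0.50 / (0.50·0.35) = 1.857.
Smallest integer k = 2.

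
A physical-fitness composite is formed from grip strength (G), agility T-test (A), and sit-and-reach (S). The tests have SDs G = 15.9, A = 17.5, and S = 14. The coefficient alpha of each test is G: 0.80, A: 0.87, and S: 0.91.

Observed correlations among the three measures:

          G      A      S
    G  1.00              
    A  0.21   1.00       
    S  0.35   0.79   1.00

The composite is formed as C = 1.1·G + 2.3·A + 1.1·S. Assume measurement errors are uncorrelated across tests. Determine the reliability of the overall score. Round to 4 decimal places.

0.9192

Var(C) = 1.1²·15.9² + 2.3²·17.5² + 1.1²·14² + 2·[2.53·15.9·17.5·0.21 + 1.21·15.9·14·0.35 + 2.53·17.5·14·0.79] = 2163.12 + 1463.57 = 3626.7.
With uncorrelated errors the cross-covariances are all true-score covariance, so they carry over unchanged; only the diagonal terms shrink to ρᵢσᵢ².
True-score variance = [1.1²·15.9²·0.80 + 2.3²·17.5²·0.87 + 1.1²·14²·0.91] + 1463.57 = 1869.99 + 1463.57 = 3333.56.
Reliability = 3333.56 / 3626.7 = 0.9192.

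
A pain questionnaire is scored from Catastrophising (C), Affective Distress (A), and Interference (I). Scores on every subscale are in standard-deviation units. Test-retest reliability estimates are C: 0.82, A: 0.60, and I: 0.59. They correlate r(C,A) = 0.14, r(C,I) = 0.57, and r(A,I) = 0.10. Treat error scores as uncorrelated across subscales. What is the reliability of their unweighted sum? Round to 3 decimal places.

0.786

Var(C+A+I) = 3 + 2·[0.14 + 0.57 + 0.10] = 3 + 1.62 = 4.62.
Because errors are independent across components, Cov(Tᵢ,Tⱼ) = Cov(Xᵢ,Xⱼ); the off-diagonal part of the true-score variance is the same as above.
True-score variance = [0.82 + 0.60 + 0.59] + 1.62 = 2.01 + 1.62 = 3.63.
Reliability = 3.63 / 4.62 = 0.786.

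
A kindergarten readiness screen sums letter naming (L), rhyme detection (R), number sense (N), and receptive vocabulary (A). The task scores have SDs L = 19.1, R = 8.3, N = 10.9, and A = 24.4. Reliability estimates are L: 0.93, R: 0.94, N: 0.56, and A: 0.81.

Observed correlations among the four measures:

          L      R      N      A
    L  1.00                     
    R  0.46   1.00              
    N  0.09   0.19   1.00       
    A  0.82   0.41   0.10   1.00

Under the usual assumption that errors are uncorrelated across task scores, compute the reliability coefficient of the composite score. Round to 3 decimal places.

0.917

Var(L+R+N+A) = 19.1² + 8.3² + 10.9² + 24.4² + 2·[19.1·8.3·0.46 + 19.1·10.9·0.09 + 19.1·24.4·0.82 + 8.3·10.9·0.19 + 8.3·24.4·0.41 + 10.9·24.4·0.10] = 1147.87 + 1201.26 = 2349.13.
Because errors are independent across components, Cov(Tᵢ,Tⱼ) = Cov(Xᵢ,Xⱼ); the off-diagonal part of the true-score variance is the same as above.
True-score variance = [19.1²·0.93 + 8.3²·0.94 + 10.9²·0.56 + 24.4²·0.81] + 1201.26 = 952.805 + 1201.26 = 2154.07.
Reliability = 2154.07 / 2349.13 = 0.917.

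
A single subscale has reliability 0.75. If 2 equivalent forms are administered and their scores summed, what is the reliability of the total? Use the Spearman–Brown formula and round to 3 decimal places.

0.857

ρ_k = kρ / (1 + (k−1)ρ) = 2·0.75 / (1 + 1·0.75) = 1.500 / 1.750 = 0.857.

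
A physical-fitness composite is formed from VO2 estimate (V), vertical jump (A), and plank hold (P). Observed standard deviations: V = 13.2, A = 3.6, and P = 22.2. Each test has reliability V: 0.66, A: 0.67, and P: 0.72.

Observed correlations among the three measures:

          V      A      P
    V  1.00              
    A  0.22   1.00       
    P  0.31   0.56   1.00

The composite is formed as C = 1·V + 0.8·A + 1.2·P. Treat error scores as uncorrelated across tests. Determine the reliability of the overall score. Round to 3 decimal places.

0.785

Var(C) = 13.2² + 0.8²·3.6² + 1.2²·22.2² + 2·[0.8·13.2·3.6·0.22 + 1.2·13.2·22.2·0.31 + 0.96·3.6·22.2·0.56] = 892.224 + 320.679 = 1212.9.
Under uncorrelated errors the observed covariances equal the true-score covariances, so only the own-variance terms attenuate.
True-score variance = [13.2²·0.66 + 0.8²·3.6²·0.67 + 1.2²·22.2²·0.72] + 320.679 = 631.532 + 320.679 = 952.211.
Reliability = 952.211 / 1212.9 = 0.785.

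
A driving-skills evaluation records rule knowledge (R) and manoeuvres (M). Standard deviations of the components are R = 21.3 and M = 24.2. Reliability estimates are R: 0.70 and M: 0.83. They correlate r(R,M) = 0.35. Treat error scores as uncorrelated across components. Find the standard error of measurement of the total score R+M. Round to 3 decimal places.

15.351

Var(total) = 1039.33 + 360.822 = 1400.15.
True-score variance = 803.664 + 360.822 = 1164.49, so reliability = 0.8317.
Error variance = 1400.15 − 1164.49 = 235.666; SEM = √235.666 = 15.351.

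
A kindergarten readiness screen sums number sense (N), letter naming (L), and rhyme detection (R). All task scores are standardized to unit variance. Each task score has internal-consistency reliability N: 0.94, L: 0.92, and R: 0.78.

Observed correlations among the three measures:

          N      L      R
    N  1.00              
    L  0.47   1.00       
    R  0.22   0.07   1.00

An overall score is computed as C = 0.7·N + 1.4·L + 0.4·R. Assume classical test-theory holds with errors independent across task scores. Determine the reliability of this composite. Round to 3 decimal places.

0.941

Var(C) = 0.7² + 1.4² + 0.4² + 2·[0.98·0.47 + 0.28·0.22 + 0.56·0.07] = 2.61 + 1.1228 = 3.7328.
Under uncorrelated errors the observed covariances equal the true-score covariances, so only the own-variance terms attenuate.
True-score variance = [0.7²·0.94 + 1.4²·0.92 + 0.4²·0.78] + 1.1228 = 2.3886 + 1.1228 = 3.5114.
Reliability = 3.5114 / 3.7328 = 0.941.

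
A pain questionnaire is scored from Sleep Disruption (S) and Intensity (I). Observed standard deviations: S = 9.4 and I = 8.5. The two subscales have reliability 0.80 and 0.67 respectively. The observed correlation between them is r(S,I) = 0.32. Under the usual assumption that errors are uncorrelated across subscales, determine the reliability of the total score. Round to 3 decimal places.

0.804

Var(S+I) = 9.4² + 8.5² + 2·[9.4·8.5·0.32] = 160.61 + 51.136 = 211.746.
Because errors are independent across components, Cov(Tᵢ,Tⱼ) = Cov(Xᵢ,Xⱼ); the off-diagonal part of the true-score variance is the same as above.
True-score variance = [9.4²·0.80 + 8.5²·0.67] + 51.136 = 119.096 + 51.136 = 170.232.
Reliability = 170.232 / 211.746 = 0.804.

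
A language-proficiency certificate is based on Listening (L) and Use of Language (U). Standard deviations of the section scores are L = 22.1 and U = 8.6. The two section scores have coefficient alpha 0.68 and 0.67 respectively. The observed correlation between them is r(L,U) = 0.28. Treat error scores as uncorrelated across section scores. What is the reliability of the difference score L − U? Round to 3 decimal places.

0.604

Var(L−U) = 22.1² + 8.6² − 2·22.1·8.6·0.28 = 562.37 − 106.434 = 455.936.
Under uncorrelated errors the observed covariances equal the true-score covariances, so only the own-variance terms attenuate.
True-score variance = [22.1²·0.68 + 8.6²·0.67] − 106.434 = 381.672 − 106.434 = 275.238.
Reliability = 275.238 / 455.936 = 0.604.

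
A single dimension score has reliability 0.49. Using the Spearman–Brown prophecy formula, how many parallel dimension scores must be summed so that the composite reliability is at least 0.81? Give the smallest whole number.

5

k ≥ ρ*(1−ρ₁)/(ρ₁(1−ρ*)) = 0.81·0.51 / (0.49·0.19) = 4.437.
Smallest integer k = 5.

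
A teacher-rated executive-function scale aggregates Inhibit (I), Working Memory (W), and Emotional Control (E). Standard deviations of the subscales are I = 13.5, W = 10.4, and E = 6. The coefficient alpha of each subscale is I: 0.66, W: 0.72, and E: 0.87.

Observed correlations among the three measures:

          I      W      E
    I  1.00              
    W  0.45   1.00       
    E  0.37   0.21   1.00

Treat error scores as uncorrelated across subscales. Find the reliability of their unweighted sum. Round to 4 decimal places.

Var(I+W+E) = 13.5² + 10.4² + 6² + 2·[13.5·10.4·0.45 + 13.5·6·0.37 + 10.4·6·0.21] = 326.41 + 212.508 = 538.918.
Under uncorrelated errors the observed covariances equal the true-score covariances, so only the own-variance terms attenuate.
True-score variance = [13.5²·0.66 + 10.4²·0.72 + 6²·0.87] + 212.508 = 229.48 + 212.508 = 441.988.
Reliability = 441.988 / 538.918 = 0.8201.

0.8201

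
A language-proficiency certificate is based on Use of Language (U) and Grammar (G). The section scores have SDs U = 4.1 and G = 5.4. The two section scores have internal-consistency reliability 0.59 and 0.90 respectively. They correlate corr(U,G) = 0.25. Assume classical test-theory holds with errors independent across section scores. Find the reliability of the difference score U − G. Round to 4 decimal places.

Var(U−G) = 4.1² + 5.4² − 2·4.1·5.4·0.25 = 45.97 − 11.07 = 34.9.
With uncorrelated errors the cross-covariances are all true-score covariance, so they carry over unchanged; only the diagonal terms shrink to ρᵢσᵢ².
True-score variance = [4.1²·0.59 + 5.4²·0.90] − 11.07 = 36.1619 − 11.07 = 25.0919.
Reliability = 25.0919 / 34.9 = 0.7190.

0.7190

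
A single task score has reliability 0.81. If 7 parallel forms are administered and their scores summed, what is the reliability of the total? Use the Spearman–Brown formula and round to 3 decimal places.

ρ_k = kρ / (1 + (k−1)ρ) = 7·0.81 / (1 + 6·0.81) = 5.670 / 5.860 = 0.968.

0.968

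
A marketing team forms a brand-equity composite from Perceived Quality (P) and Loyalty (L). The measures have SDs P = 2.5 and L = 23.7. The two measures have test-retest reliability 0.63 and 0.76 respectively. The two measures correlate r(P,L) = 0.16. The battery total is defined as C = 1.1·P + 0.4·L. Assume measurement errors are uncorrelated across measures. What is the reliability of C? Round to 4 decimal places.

0.7696

Var(C) = 1.1²·2.5² + 0.4²·23.7² + 2·[0.44·2.5·23.7·0.16] = 97.4329 + 8.3424 = 105.775.
Under uncorrelated errors the observed covariances equal the true-score covariances, so only the own-variance terms attenuate.
True-score variance = [1.1²·2.5²·0.63 + 0.4²·23.7²·0.76] + 8.3424 = 73.0659 + 8.3424 = 81.4083.
Reliability = 81.4083 / 105.775 = 0.7696.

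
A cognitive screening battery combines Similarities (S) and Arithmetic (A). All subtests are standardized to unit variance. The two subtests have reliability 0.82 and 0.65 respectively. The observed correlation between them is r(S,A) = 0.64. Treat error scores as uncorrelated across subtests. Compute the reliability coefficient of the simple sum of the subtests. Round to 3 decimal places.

0.838

Var(S+A) = 2 + 2·[0.64] = 2 + 1.28 = 3.28.
With uncorrelated errors the cross-covariances are all true-score covariance, so they carry over unchanged; only the diagonal terms shrink to ρᵢσᵢ².
True-score variance = [0.82 + 0.65] + 1.28 = 1.47 + 1.28 = 2.75.
Reliability = 2.75 / 3.28 = 0.838.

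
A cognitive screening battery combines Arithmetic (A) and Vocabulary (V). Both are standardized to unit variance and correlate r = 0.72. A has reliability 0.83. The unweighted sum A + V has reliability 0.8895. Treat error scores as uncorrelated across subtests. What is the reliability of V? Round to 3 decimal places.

0.790

Var(A+V) = 2 + 2·0.72 = 3.440.
True-score variance = ρ_A + ρ_V + 2·0.72, so 0.8895 = (0.83 + ρ_V + 1.44) / 3.440.
ρ_V = 0.8895·3.440 − 0.83 − 1.44 = 0.790.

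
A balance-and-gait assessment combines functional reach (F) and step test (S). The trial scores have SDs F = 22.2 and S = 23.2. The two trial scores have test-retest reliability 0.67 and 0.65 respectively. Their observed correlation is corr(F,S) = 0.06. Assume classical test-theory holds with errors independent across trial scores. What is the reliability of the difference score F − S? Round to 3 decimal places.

Var(F−S) = 22.2² + 23.2² − 2·22.2·23.2·0.06 = 1031.08 − 61.8048 = 969.275.
Under uncorrelated errors the observed covariances equal the true-score covariances, so only the own-variance terms attenuate.
True-score variance = [22.2²·0.67 + 23.2²·0.65] − 61.8048 = 680.059 − 61.8048 = 618.254.
Reliability = 618.254 / 969.275 = 0.638.

0.638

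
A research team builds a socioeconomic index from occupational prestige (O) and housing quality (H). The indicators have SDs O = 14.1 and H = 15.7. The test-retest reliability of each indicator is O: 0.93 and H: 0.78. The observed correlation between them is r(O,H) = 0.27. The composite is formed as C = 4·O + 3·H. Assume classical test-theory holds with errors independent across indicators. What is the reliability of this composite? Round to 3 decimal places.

Var(C) = 4²·14.1² + 3²·15.7² + 2·[12·14.1·15.7·0.27] = 5399.37 + 1434.48 = 6833.85.
Under uncorrelated errors the observed covariances equal the true-score covariances, so only the own-variance terms attenuate.
True-score variance = [4²·14.1²·0.93 + 3²·15.7²·0.78] + 1434.48 = 4688.65 + 1434.48 = 6123.13.
Reliability = 6123.13 / 6833.85 = 0.896.

0.896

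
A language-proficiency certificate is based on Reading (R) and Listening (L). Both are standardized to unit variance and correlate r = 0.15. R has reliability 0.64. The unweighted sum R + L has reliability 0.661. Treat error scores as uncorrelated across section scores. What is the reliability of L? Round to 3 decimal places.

0.580

Var(R+L) = 2 + 2·0.15 = 2.300.
True-score variance = ρ_R + ρ_L + 2·0.15, so 0.661 = (0.64 + ρ_L + 0.30) / 2.300.
ρ_L = 0.661·2.300 − 0.64 − 0.30 = 0.580.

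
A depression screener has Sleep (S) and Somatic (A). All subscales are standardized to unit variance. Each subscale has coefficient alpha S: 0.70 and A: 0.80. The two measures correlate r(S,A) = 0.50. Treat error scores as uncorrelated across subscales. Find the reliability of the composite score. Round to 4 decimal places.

0.8333

Var(S+A) = 2 + 2·[0.50] = 2 + 1 = 3.
Under uncorrelated errors the observed covariances equal the true-score covariances, so only the own-variance terms attenuate.
True-score variance = [0.70 + 0.80] + 1 = 1.5 + 1 = 2.5.
Reliability = 2.5 / 3 = 0.8333.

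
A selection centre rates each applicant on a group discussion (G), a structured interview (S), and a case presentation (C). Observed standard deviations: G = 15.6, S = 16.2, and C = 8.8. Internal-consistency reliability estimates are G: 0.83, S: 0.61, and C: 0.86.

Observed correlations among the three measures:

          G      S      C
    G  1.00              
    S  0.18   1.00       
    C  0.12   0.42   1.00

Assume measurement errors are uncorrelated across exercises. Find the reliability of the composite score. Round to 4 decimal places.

Var(G+S+C) = 15.6² + 16.2² + 8.8² + 2·[15.6·16.2·0.18 + 15.6·8.8·0.12 + 16.2·8.8·0.42] = 583.24 + 243.677 = 826.917.
Under uncorrelated errors the observed covariances equal the true-score covariances, so only the own-variance terms attenuate.
True-score variance = [15.6²·0.83 + 16.2²·0.61 + 8.8²·0.86] + 243.677 = 428.676 + 243.677 = 672.352.
Reliability = 672.352 / 826.917 = 0.8131.

0.8131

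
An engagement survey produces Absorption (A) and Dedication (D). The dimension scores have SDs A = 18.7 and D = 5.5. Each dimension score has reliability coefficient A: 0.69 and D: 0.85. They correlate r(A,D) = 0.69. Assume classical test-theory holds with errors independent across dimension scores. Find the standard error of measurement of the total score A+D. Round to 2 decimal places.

10.63

Var(total) = 379.94 + 141.933 = 521.873.
True-score variance = 266.999 + 141.933 = 408.932, so reliability = 0.7836.
Error variance = 521.873 − 408.932 = 112.941; SEM = √112.941 = 10.63.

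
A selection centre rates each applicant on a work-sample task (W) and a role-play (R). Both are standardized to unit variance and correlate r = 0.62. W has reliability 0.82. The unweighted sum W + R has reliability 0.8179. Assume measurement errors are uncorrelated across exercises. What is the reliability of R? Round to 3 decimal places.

0.590

Var(W+R) = 2 + 2·0.62 = 3.240.
True-score variance = ρ_W + ρ_R + 2·0.62, so 0.8179 = (0.82 + ρ_R + 1.24) / 3.240.
ρ_R = 0.8179·3.240 − 0.82 − 1.24 = 0.590.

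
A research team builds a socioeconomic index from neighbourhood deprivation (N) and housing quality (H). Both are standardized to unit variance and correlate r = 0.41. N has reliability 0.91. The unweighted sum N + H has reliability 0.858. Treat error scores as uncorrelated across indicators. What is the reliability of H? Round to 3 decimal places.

Var(N+H) = 2 + 2·0.41 = 2.820.
True-score variance = ρ_N + ρ_H + 2·0.41, so 0.858 = (0.91 + ρ_H + 0.82) / 2.820.
ρ_H = 0.858·2.820 − 0.91 − 0.82 = 0.690.

0.690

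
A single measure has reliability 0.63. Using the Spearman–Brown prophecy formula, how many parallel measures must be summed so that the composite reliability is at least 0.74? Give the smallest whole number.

k ≥ ρ*(1−ρ₁)/(ρ₁(1−ρ*)) = 0.74·0.37 / (0.63·0.26) = 1.672.
Smallest integer k = 2.

2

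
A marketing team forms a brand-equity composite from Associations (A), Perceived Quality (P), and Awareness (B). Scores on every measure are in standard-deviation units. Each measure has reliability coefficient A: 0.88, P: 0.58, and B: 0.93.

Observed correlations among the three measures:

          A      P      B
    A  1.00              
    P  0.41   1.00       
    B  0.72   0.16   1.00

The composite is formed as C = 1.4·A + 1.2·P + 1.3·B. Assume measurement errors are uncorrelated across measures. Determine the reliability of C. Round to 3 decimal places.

0.900

Var(C) = 1.4² + 1.2² + 1.3² + 2·[1.68·0.41 + 1.82·0.72 + 1.56·0.16] = 5.09 + 4.4976 = 9.5876.
With uncorrelated errors the cross-covariances are all true-score covariance, so they carry over unchanged; only the diagonal terms shrink to ρᵢσᵢ².
True-score variance = [1.4²·0.88 + 1.2²·0.58 + 1.3²·0.93] + 4.4976 = 4.1317 + 4.4976 = 8.6293.
Reliability = 8.6293 / 9.5876 = 0.900.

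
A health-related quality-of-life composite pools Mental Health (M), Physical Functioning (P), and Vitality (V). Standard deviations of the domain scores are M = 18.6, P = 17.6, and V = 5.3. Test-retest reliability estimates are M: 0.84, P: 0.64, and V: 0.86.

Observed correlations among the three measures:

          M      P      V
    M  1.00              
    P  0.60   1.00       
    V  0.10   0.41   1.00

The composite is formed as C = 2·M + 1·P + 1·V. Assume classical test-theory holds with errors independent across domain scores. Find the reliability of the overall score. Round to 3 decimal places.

Var(C) = 2²·18.6² + 17.6² + 5.3² + 2·[2·18.6·17.6·0.60 + 2·18.6·5.3·0.10 + 17.6·5.3·0.41] = 1721.69 + 901.586 = 2623.28.
Under uncorrelated errors the observed covariances equal the true-score covariances, so only the own-variance terms attenuate.
True-score variance = [2²·18.6²·0.84 + 17.6²·0.64 + 5.3²·0.86] + 901.586 = 1384.83 + 901.586 = 2286.41.
Reliability = 2286.41 / 2623.28 = 0.872.

0.872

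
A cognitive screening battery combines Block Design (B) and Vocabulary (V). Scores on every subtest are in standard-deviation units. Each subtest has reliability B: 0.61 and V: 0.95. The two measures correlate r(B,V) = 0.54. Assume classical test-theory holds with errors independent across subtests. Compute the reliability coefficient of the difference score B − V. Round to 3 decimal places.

Var(B−V) = 1 + 1 − 2·0.54 = 2 − 1.08 = 0.92.
With uncorrelated errors the cross-covariances are all true-score covariance, so they carry over unchanged; only the diagonal terms shrink to ρᵢσᵢ².
True-score variance = [0.61 + 0.95] − 1.08 = 1.56 − 1.08 = 0.48.
Reliability = 0.48 / 0.92 = 0.522.

0.522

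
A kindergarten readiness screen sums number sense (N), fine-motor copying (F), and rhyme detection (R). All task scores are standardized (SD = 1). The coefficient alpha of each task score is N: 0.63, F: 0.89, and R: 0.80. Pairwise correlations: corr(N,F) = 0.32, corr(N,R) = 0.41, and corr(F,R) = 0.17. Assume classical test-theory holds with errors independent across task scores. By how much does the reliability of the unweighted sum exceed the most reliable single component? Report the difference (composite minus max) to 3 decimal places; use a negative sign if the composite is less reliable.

Var(sum) = 3 + 1.8 = 4.8; true-score variance = 2.32 + 1.8 = 4.12; composite reliability = 0.8583.
Max component reliability = 0.8900.
Difference = 0.8583 − 0.8900 = -0.032.

-0.032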